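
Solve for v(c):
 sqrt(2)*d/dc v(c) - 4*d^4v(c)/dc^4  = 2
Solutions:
 v(c) = C1 + C4*exp(sqrt(2)*c/2) + sqrt(2)*c + (C2*sin(sqrt(6)*c/4) + C3*cos(sqrt(6)*c/4))*exp(-sqrt(2)*c/4)


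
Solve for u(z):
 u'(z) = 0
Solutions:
 u(z) = C1


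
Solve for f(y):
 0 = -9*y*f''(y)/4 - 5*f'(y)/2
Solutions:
 f(y) = C1 + C2/y^(1/9)


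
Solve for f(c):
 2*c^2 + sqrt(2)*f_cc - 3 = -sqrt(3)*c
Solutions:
 f(c) = C1 + C2*c - sqrt(2)*c^4/12 - sqrt(6)*c^3/12 + 3*sqrt(2)*c^2/4


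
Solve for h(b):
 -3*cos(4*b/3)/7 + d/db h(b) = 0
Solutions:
 h(b) = C1 + 9*sin(4*b/3)/28


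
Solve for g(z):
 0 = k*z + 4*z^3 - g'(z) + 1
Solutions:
 g(z) = C1 + k*z^2/2 + z^4 + z


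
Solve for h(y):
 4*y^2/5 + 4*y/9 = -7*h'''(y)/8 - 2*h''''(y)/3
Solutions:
 h(y) = C1 + C2*y + C3*y^2 + C4*exp(-21*y/16) - 8*y^5/525 + 244*y^4/6615 - 15616*y^3/138915


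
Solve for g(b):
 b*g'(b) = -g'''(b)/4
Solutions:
 g(b) = C1 + Integral(C2*airyai(-2^(2/3)*b) + C3*airybi(-2^(2/3)*b), b)


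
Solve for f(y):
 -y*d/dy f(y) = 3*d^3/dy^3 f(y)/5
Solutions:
 f(y) = C1 + Integral(C2*airyai(-3^(2/3)*5^(1/3)*y/3) + C3*airybi(-3^(2/3)*5^(1/3)*y/3), y)


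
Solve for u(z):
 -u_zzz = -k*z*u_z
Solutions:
 u(z) = C1 + Integral(C2*airyai(k^(1/3)*z) + C3*airybi(k^(1/3)*z), z)


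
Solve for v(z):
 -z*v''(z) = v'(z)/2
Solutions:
 v(z) = C1 + C2*sqrt(z)


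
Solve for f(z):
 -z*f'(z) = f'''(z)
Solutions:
 f(z) = C1 + Integral(C2*airyai(-z) + C3*airybi(-z), z)


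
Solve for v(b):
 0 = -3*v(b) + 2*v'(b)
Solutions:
 v(b) = C1*exp(3*b/2)


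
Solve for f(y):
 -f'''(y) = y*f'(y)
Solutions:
 f(y) = C1 + Integral(C2*airyai(-y) + C3*airybi(-y), y)


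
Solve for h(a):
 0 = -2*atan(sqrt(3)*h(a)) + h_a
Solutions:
 Integral(1/atan(sqrt(3)*_y), (_y, h(a))) = C1 + 2*a


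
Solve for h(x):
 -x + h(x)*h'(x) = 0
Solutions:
 h(x) = -sqrt(C1 + x^2)
 h(x) = sqrt(C1 + x^2)


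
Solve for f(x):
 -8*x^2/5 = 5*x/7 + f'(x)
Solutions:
 f(x) = C1 - 8*x^3/15 - 5*x^2/14


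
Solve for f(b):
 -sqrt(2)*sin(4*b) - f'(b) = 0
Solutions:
 f(b) = C1 + sqrt(2)*cos(4*b)/4


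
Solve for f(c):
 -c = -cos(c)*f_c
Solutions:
 f(c) = C1 + Integral(c/cos(c), c)


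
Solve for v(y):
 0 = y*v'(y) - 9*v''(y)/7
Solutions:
 v(y) = C1 + C2*erfi(sqrt(14)*y/6)


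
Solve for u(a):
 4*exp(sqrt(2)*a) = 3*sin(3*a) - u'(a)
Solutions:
 u(a) = C1 - 2*sqrt(2)*exp(sqrt(2)*a) - cos(3*a)


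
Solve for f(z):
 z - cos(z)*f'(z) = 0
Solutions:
 f(z) = C1 + Integral(z/cos(z), z)


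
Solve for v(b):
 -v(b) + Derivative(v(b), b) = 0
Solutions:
 v(b) = C1*exp(b)


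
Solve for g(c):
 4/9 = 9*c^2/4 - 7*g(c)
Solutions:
 g(c) = 9*c^2/28 - 4/63


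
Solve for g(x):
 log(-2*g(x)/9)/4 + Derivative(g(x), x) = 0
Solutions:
 4*Integral(1/(log(-_y) - 2*log(3) + log(2)), (_y, g(x))) = C1 - x


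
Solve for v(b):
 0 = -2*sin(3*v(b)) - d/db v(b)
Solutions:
 v(b) = -acos((-C1 - exp(12*b))/(C1 - exp(12*b)))/3 + 2*pi/3
 v(b) = acos((-C1 - exp(12*b))/(C1 - exp(12*b)))/3


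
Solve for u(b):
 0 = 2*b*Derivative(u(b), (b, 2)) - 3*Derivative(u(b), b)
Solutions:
 u(b) = C1 + C2*b^(5/2)


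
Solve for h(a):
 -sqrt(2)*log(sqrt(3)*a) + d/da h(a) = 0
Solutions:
 h(a) = C1 + sqrt(2)*a*log(a) - sqrt(2)*a + sqrt(2)*a*log(3)/2


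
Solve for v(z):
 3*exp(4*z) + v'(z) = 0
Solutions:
 v(z) = C1 - 3*exp(4*z)/4


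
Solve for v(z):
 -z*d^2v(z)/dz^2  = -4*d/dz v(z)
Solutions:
 v(z) = C1 + C2*z^5


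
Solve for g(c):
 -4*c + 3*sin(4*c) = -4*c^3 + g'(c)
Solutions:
 g(c) = C1 + c^4 - 2*c^2 - 3*cos(4*c)/4


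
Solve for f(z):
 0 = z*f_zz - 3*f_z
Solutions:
 f(z) = C1 + C2*z^4


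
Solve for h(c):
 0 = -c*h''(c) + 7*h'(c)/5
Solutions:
 h(c) = C1 + C2*c^(12/5)


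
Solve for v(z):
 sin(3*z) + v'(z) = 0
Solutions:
 v(z) = C1 + cos(3*z)/3


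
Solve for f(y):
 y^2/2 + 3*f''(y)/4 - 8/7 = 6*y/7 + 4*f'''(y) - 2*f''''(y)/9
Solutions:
 f(y) = C1 + C2*y + C3*exp(3*y*(3 - sqrt(138)/4)) + C4*exp(3*y*(sqrt(138)/4 + 3)) - y^4/18 - 188*y^3/189 - 8480*y^2/567


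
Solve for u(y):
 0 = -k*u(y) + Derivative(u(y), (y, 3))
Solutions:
 u(y) = C1*exp(k^(1/3)*y) + C2*exp(k^(1/3)*y*(-1 + sqrt(3)*I)/2) + C3*exp(-k^(1/3)*y*(1 + sqrt(3)*I)/2)


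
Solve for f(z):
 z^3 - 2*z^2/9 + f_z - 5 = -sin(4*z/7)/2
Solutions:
 f(z) = C1 - z^4/4 + 2*z^3/27 + 5*z + 7*cos(4*z/7)/8


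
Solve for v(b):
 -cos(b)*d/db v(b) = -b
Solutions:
 v(b) = C1 + Integral(b/cos(b), b)


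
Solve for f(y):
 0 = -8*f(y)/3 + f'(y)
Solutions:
 f(y) = C1*exp(8*y/3)


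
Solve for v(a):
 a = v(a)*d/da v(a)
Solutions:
 v(a) = -sqrt(C1 + a^2)
 v(a) = sqrt(C1 + a^2)


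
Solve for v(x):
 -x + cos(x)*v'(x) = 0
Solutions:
 v(x) = C1 + Integral(x/cos(x), x)


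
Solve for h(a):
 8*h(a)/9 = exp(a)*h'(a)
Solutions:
 h(a) = C1*exp(-8*exp(-a)/9)


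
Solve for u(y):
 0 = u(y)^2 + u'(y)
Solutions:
 u(y) = 1/(C1 + y)


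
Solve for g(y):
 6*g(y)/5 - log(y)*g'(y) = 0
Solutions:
 g(y) = C1*exp(6*li(y)/5)


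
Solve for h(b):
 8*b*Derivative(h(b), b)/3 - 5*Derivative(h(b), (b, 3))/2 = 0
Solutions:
 h(b) = C1 + Integral(C2*airyai(2*15^(2/3)*2^(1/3)*b/15) + C3*airybi(2*15^(2/3)*2^(1/3)*b/15), b)


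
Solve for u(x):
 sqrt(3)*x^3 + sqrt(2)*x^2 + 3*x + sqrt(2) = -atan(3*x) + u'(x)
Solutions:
 u(x) = C1 + sqrt(3)*x^4/4 + sqrt(2)*x^3/3 + 3*x^2/2 + x*atan(3*x) + sqrt(2)*x - log(9*x^2 + 1)/6


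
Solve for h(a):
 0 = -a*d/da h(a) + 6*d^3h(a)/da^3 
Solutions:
 h(a) = C1 + Integral(C2*airyai(6^(2/3)*a/6) + C3*airybi(6^(2/3)*a/6), a)


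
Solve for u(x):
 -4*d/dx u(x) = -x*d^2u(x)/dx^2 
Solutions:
 u(x) = C1 + C2*x^5


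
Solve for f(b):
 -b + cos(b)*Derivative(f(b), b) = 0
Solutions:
 f(b) = C1 + Integral(b/cos(b), b)


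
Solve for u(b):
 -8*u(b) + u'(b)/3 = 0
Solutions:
 u(b) = C1*exp(24*b)


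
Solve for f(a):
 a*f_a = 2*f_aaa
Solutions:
 f(a) = C1 + Integral(C2*airyai(2^(2/3)*a/2) + C3*airybi(2^(2/3)*a/2), a)


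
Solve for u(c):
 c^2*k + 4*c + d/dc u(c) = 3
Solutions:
 u(c) = C1 - c^3*k/3 - 2*c^2 + 3*c


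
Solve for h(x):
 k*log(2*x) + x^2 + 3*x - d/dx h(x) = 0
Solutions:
 h(x) = C1 + k*x*log(x) - k*x + k*x*log(2) + x^3/3 + 3*x^2/2


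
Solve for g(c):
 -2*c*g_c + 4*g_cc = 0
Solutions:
 g(c) = C1 + C2*erfi(c/2)


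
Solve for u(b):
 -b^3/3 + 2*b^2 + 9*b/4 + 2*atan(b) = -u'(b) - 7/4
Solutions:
 u(b) = C1 + b^4/12 - 2*b^3/3 - 9*b^2/8 - 2*b*atan(b) - 7*b/4 + log(b^2 + 1)


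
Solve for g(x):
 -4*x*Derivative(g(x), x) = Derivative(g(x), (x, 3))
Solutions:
 g(x) = C1 + Integral(C2*airyai(-2^(2/3)*x) + C3*airybi(-2^(2/3)*x), x)


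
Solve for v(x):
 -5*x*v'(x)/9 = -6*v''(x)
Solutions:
 v(x) = C1 + C2*erfi(sqrt(15)*x/18)


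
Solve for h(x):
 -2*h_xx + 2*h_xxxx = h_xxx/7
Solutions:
 h(x) = C1 + C2*x + C3*exp(x*(1 - sqrt(785))/28) + C4*exp(x*(1 + sqrt(785))/28)


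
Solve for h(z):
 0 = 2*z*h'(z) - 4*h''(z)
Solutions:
 h(z) = C1 + C2*erfi(z/2)


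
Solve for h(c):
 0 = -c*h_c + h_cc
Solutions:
 h(c) = C1 + C2*erfi(sqrt(2)*c/2)


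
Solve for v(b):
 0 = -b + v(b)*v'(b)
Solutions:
 v(b) = -sqrt(C1 + b^2)
 v(b) = sqrt(C1 + b^2)


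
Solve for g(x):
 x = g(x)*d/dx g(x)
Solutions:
 g(x) = -sqrt(C1 + x^2)
 g(x) = sqrt(C1 + x^2)


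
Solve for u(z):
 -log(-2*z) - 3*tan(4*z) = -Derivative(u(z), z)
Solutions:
 u(z) = C1 + z*log(-z) - z + z*log(2) - 3*log(cos(4*z))/4


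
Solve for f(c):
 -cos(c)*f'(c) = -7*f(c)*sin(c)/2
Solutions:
 f(c) = C1/cos(c)^(7/2)


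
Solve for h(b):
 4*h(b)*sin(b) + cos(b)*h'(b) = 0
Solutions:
 h(b) = C1*cos(b)^4


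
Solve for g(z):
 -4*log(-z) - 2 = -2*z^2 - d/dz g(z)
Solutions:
 g(z) = C1 - 2*z^3/3 + 4*z*log(-z) - 2*z


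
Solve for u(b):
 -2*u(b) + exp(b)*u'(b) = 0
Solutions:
 u(b) = C1*exp(-2*exp(-b))


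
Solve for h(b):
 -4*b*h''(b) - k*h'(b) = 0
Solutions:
 h(b) = C1 + b^(1 - re(k)/4)*(C2*sin(log(b)*Abs(im(k))/4) + C3*cos(log(b)*im(k)/4))


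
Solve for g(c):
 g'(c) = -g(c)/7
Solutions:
 g(c) = C1*exp(-c/7)


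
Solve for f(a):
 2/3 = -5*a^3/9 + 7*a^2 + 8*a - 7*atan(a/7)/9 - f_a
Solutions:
 f(a) = C1 - 5*a^4/36 + 7*a^3/3 + 4*a^2 - 7*a*atan(a/7)/9 - 2*a/3 + 49*log(a^2 + 49)/18


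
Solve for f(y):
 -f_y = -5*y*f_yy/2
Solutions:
 f(y) = C1 + C2*y^(7/5)


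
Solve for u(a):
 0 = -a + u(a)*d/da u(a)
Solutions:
 u(a) = -sqrt(C1 + a^2)
 u(a) = sqrt(C1 + a^2)


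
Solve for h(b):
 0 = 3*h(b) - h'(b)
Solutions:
 h(b) = C1*exp(3*b)


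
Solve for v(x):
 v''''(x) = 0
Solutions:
 v(x) = C1 + C2*x + C3*x^2 + C4*x^3


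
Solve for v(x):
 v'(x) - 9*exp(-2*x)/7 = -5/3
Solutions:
 v(x) = C1 - 5*x/3 - 9*exp(-2*x)/14


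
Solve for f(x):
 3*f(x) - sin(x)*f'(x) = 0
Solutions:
 f(x) = C1*(cos(x) - 1)^(3/2)/(cos(x) + 1)^(3/2)


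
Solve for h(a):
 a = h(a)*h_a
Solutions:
 h(a) = -sqrt(C1 + a^2)
 h(a) = sqrt(C1 + a^2)


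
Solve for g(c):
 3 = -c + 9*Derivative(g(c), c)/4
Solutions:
 g(c) = C1 + 2*c^2/9 + 4*c/3


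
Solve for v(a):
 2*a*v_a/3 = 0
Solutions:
 v(a) = C1


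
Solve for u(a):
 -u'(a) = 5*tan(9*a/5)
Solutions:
 u(a) = C1 + 25*log(cos(9*a/5))/9


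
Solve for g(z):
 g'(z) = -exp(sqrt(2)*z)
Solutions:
 g(z) = C1 - sqrt(2)*exp(sqrt(2)*z)/2


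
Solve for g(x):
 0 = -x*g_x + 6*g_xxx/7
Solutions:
 g(x) = C1 + Integral(C2*airyai(6^(2/3)*7^(1/3)*x/6) + C3*airybi(6^(2/3)*7^(1/3)*x/6), x)


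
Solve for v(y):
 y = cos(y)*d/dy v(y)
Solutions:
 v(y) = C1 + Integral(y/cos(y), y)


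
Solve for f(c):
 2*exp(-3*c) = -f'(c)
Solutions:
 f(c) = C1 + 2*exp(-3*c)/3


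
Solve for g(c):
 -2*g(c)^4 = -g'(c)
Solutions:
 g(c) = (-1/(C1 + 6*c))^(1/3)
 g(c) = (-1/(C1 + 2*c))^(1/3)*(-3^(2/3) - 3*3^(1/6)*I)/6
 g(c) = (-1/(C1 + 2*c))^(1/3)*(-3^(2/3) + 3*3^(1/6)*I)/6


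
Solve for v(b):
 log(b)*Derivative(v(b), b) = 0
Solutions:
 v(b) = C1


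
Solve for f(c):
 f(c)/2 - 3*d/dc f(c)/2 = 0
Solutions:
 f(c) = C1*exp(c/3)


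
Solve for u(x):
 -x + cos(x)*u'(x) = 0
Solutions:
 u(x) = C1 + Integral(x/cos(x), x)


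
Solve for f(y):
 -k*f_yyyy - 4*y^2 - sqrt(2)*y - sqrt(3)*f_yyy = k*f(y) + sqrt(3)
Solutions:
 f(y) = C1*exp(y*(-sqrt(3)*sqrt(2*12^(1/3)*(sqrt(3)*sqrt(-256 + 243/k^4) + 27/k^2)^(1/3) + 16*18^(1/3)/(sqrt(3)*sqrt(-256 + 243/k^4) + 27/k^2)^(1/3) + 9/k^2) + sqrt(6)*sqrt(-12^(1/3)*(sqrt(3)*sqrt(-256 + 243/k^4) + 27/k^2)^(1/3) - 8*18^(1/3)/(sqrt(3)*sqrt(-256 + 243/k^4) + 27/k^2)^(1/3) + 9/k^2 + 27/(k^3*sqrt(2*12^(1/3)*(sqrt(3)*sqrt(-256 + 243/k^4) + 27/k^2)^(1/3) + 16*18^(1/3)/(sqrt(3)*sqrt(-256 + 243/k^4) + 27/k^2)^(1/3) + 9/k^2))) - 3*sqrt(3)/k)/12) + C2*exp(y*(sqrt(3)*sqrt(2*12^(1/3)*(sqrt(3)*sqrt(-256 + 243/k^4) + 27/k^2)^(1/3) + 16*18^(1/3)/(sqrt(3)*sqrt(-256 + 243/k^4) + 27/k^2)^(1/3) + 9/k^2) - sqrt(6)*sqrt(-12^(1/3)*(sqrt(3)*sqrt(-256 + 243/k^4) + 27/k^2)^(1/3) - 8*18^(1/3)/(sqrt(3)*sqrt(-256 + 243/k^4) + 27/k^2)^(1/3) + 9/k^2 - 27/(k^3*sqrt(2*12^(1/3)*(sqrt(3)*sqrt(-256 + 243/k^4) + 27/k^2)^(1/3) + 16*18^(1/3)/(sqrt(3)*sqrt(-256 + 243/k^4) + 27/k^2)^(1/3) + 9/k^2))) - 3*sqrt(3)/k)/12) + C3*exp(y*(sqrt(3)*sqrt(2*12^(1/3)*(sqrt(3)*sqrt(-256 + 243/k^4) + 27/k^2)^(1/3) + 16*18^(1/3)/(sqrt(3)*sqrt(-256 + 243/k^4) + 27/k^2)^(1/3) + 9/k^2) + sqrt(6)*sqrt(-12^(1/3)*(sqrt(3)*sqrt(-256 + 243/k^4) + 27/k^2)^(1/3) - 8*18^(1/3)/(sqrt(3)*sqrt(-256 + 243/k^4) + 27/k^2)^(1/3) + 9/k^2 - 27/(k^3*sqrt(2*12^(1/3)*(sqrt(3)*sqrt(-256 + 243/k^4) + 27/k^2)^(1/3) + 16*18^(1/3)/(sqrt(3)*sqrt(-256 + 243/k^4) + 27/k^2)^(1/3) + 9/k^2))) - 3*sqrt(3)/k)/12) + C4*exp(-y*(sqrt(3)*sqrt(2*12^(1/3)*(sqrt(3)*sqrt(-256 + 243/k^4) + 27/k^2)^(1/3) + 16*18^(1/3)/(sqrt(3)*sqrt(-256 + 243/k^4) + 27/k^2)^(1/3) + 9/k^2) + sqrt(6)*sqrt(-12^(1/3)*(sqrt(3)*sqrt(-256 + 243/k^4) + 27/k^2)^(1/3) - 8*18^(1/3)/(sqrt(3)*sqrt(-256 + 243/k^4) + 27/k^2)^(1/3) + 9/k^2 + 27/(k^3*sqrt(2*12^(1/3)*(sqrt(3)*sqrt(-256 + 243/k^4) + 27/k^2)^(1/3) + 16*18^(1/3)/(sqrt(3)*sqrt(-256 + 243/k^4) + 27/k^2)^(1/3) + 9/k^2))) + 3*sqrt(3)/k)/12) - 4*y^2/k - sqrt(2)*y/k - sqrt(3)/k


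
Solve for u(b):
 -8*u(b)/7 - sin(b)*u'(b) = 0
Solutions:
 u(b) = C1*(cos(b) + 1)^(4/7)/(cos(b) - 1)^(4/7)


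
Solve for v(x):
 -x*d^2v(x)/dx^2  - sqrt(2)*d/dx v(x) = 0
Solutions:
 v(x) = C1 + C2*x^(1 - sqrt(2))


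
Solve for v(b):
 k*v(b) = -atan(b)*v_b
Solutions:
 v(b) = C1*exp(-k*Integral(1/atan(b), b))


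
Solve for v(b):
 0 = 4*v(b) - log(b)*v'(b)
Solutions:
 v(b) = C1*exp(4*li(b))


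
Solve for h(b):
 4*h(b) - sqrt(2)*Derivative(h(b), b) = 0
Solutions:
 h(b) = C1*exp(2*sqrt(2)*b)


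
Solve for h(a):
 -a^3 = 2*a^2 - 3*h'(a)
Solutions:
 h(a) = C1 + a^4/12 + 2*a^3/9


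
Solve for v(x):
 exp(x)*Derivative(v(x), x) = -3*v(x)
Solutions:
 v(x) = C1*exp(3*exp(-x))


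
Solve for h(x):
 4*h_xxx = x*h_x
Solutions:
 h(x) = C1 + Integral(C2*airyai(2^(1/3)*x/2) + C3*airybi(2^(1/3)*x/2), x)


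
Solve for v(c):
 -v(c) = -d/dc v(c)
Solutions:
 v(c) = C1*exp(c)


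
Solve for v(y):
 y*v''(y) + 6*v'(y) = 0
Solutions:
 v(y) = C1 + C2/y^5


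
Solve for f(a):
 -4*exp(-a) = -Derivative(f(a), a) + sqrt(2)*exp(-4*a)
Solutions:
 f(a) = C1 - 4*exp(-a) - sqrt(2)*exp(-4*a)/4


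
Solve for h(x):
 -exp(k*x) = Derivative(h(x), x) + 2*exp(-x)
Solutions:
 h(x) = C1 + 2*exp(-x) - exp(k*x)/k


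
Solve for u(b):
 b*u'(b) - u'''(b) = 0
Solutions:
 u(b) = C1 + Integral(C2*airyai(b) + C3*airybi(b), b)


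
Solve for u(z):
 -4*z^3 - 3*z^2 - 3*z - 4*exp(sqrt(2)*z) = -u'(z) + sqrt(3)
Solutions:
 u(z) = C1 + z^4 + z^3 + 3*z^2/2 + sqrt(3)*z + 2*sqrt(2)*exp(sqrt(2)*z)


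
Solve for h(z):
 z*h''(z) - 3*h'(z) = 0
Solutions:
 h(z) = C1 + C2*z^4


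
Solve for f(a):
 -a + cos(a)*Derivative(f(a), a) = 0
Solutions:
 f(a) = C1 + Integral(a/cos(a), a)


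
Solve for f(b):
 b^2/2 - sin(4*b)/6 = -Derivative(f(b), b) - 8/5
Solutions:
 f(b) = C1 - b^3/6 - 8*b/5 - cos(4*b)/24


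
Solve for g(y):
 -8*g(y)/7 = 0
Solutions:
 g(y) = 0


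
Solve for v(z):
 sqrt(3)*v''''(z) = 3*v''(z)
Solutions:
 v(z) = C1 + C2*z + C3*exp(-3^(1/4)*z) + C4*exp(3^(1/4)*z)


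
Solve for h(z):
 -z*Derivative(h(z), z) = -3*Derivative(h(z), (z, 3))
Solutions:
 h(z) = C1 + Integral(C2*airyai(3^(2/3)*z/3) + C3*airybi(3^(2/3)*z/3), z)


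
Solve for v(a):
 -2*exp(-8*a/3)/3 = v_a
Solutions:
 v(a) = C1 + exp(-8*a/3)/4


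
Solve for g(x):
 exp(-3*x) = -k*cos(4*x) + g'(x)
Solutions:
 g(x) = C1 + k*sin(4*x)/4 - exp(-3*x)/3


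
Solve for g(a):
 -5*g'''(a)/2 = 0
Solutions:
 g(a) = C1 + C2*a + C3*a^2


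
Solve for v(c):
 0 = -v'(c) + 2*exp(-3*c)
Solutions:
 v(c) = C1 - 2*exp(-3*c)/3


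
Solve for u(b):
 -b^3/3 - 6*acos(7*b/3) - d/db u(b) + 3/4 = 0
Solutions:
 u(b) = C1 - b^4/12 - 6*b*acos(7*b/3) + 3*b/4 + 6*sqrt(9 - 49*b^2)/7


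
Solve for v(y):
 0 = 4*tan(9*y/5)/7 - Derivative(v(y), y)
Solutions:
 v(y) = C1 - 20*log(cos(9*y/5))/63


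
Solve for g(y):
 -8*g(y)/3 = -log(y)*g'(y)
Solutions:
 g(y) = C1*exp(8*li(y)/3)


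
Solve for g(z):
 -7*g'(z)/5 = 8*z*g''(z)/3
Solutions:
 g(z) = C1 + C2*z^(19/40)


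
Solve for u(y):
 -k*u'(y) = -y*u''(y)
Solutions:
 u(y) = C1 + y^(re(k) + 1)*(C2*sin(log(y)*Abs(im(k))) + C3*cos(log(y)*im(k)))


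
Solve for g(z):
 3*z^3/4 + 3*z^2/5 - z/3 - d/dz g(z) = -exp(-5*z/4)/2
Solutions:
 g(z) = C1 + 3*z^4/16 + z^3/5 - z^2/6 - 2*exp(-5*z/4)/5


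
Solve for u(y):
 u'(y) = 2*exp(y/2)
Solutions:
 u(y) = C1 + 4*exp(y/2)


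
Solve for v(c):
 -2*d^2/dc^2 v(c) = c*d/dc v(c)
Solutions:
 v(c) = C1 + C2*erf(c/2)


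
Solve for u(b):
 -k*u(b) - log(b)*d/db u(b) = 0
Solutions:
 u(b) = C1*exp(-k*li(b))


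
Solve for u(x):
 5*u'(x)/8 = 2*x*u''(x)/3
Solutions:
 u(x) = C1 + C2*x^(31/16)


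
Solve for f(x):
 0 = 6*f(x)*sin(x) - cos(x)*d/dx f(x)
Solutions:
 f(x) = C1/cos(x)^6


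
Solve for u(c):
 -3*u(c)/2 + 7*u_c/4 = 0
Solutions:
 u(c) = C1*exp(6*c/7)


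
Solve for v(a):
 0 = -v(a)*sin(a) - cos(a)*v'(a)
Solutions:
 v(a) = C1*cos(a)


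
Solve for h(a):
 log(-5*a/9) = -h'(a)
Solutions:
 h(a) = C1 - a*log(-a) + a*(-log(5) + 1 + 2*log(3))


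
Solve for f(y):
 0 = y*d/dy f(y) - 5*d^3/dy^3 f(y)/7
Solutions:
 f(y) = C1 + Integral(C2*airyai(5^(2/3)*7^(1/3)*y/5) + C3*airybi(5^(2/3)*7^(1/3)*y/5), y)


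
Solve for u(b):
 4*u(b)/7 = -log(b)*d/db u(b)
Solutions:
 u(b) = C1*exp(-4*li(b)/7)


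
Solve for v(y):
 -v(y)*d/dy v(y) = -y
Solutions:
 v(y) = -sqrt(C1 + y^2)
 v(y) = sqrt(C1 + y^2)


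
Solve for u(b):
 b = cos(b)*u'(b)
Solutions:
 u(b) = C1 + Integral(b/cos(b), b)


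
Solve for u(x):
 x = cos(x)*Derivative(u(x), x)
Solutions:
 u(x) = C1 + Integral(x/cos(x), x)


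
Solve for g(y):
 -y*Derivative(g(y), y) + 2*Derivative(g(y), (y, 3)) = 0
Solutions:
 g(y) = C1 + Integral(C2*airyai(2^(2/3)*y/2) + C3*airybi(2^(2/3)*y/2), y)


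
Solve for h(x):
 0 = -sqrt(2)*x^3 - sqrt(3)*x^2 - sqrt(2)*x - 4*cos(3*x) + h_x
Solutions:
 h(x) = C1 + sqrt(2)*x^4/4 + sqrt(3)*x^3/3 + sqrt(2)*x^2/2 + 4*sin(3*x)/3


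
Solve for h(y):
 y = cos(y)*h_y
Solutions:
 h(y) = C1 + Integral(y/cos(y), y)


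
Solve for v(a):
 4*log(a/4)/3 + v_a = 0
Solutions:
 v(a) = C1 - 4*a*log(a)/3 + 4*a/3 + 8*a*log(2)/3


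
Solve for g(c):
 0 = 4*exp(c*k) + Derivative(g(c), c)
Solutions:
 g(c) = C1 - 4*exp(c*k)/k


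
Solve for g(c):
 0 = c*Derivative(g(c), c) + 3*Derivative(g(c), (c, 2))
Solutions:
 g(c) = C1 + C2*erf(sqrt(6)*c/6)


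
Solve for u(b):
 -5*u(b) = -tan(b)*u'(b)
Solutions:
 u(b) = C1*sin(b)^5


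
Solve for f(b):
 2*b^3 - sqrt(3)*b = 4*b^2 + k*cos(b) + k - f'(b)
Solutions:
 f(b) = C1 - b^4/2 + 4*b^3/3 + sqrt(3)*b^2/2 + b*k + k*sin(b)


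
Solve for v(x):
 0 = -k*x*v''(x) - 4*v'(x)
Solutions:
 v(x) = C1 + x^(((re(k) - 4)*re(k) + im(k)^2)/(re(k)^2 + im(k)^2))*(C2*sin(4*log(x)*Abs(im(k))/(re(k)^2 + im(k)^2)) + C3*cos(4*log(x)*im(k)/(re(k)^2 + im(k)^2)))


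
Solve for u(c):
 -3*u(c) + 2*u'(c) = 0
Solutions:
 u(c) = C1*exp(3*c/2)


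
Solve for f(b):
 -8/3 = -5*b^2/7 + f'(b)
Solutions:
 f(b) = C1 + 5*b^3/21 - 8*b/3


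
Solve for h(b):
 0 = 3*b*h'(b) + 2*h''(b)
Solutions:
 h(b) = C1 + C2*erf(sqrt(3)*b/2)


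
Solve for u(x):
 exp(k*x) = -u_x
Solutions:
 u(x) = C1 - exp(k*x)/k


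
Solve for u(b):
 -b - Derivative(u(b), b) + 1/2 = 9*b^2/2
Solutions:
 u(b) = C1 - 3*b^3/2 - b^2/2 + b/2


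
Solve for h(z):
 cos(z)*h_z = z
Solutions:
 h(z) = C1 + Integral(z/cos(z), z)


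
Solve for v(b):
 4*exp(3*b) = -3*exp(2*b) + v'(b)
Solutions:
 v(b) = C1 + 4*exp(3*b)/3 + 3*exp(2*b)/2


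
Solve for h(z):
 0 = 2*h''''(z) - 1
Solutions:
 h(z) = C1 + C2*z + C3*z^2 + C4*z^3 + z^4/48


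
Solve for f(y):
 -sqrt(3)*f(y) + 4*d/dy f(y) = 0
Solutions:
 f(y) = C1*exp(sqrt(3)*y/4)


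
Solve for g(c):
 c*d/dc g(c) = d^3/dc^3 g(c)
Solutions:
 g(c) = C1 + Integral(C2*airyai(c) + C3*airybi(c), c)


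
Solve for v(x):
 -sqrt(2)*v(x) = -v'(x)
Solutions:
 v(x) = C1*exp(sqrt(2)*x)


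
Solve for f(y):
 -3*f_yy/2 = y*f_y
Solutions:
 f(y) = C1 + C2*erf(sqrt(3)*y/3)


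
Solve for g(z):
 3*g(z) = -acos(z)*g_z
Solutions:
 g(z) = C1*exp(-3*Integral(1/acos(z), z))


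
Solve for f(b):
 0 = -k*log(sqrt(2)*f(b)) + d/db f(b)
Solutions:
 Integral(1/(2*log(_y) + log(2)), (_y, f(b))) = C1 + b*k/2


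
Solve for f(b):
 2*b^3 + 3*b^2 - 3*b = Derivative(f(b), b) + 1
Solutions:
 f(b) = C1 + b^4/2 + b^3 - 3*b^2/2 - b


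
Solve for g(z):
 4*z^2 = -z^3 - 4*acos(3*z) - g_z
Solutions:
 g(z) = C1 - z^4/4 - 4*z^3/3 - 4*z*acos(3*z) + 4*sqrt(1 - 9*z^2)/3


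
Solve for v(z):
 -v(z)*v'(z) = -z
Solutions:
 v(z) = -sqrt(C1 + z^2)
 v(z) = sqrt(C1 + z^2)


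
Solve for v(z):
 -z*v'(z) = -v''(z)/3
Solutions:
 v(z) = C1 + C2*erfi(sqrt(6)*z/2)


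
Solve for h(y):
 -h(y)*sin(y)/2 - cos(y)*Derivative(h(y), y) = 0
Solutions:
 h(y) = C1*sqrt(cos(y))


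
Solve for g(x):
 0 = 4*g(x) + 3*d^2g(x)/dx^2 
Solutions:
 g(x) = C1*sin(2*sqrt(3)*x/3) + C2*cos(2*sqrt(3)*x/3)


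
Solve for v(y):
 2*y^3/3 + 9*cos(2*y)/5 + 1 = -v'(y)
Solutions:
 v(y) = C1 - y^4/6 - y - 9*sin(y)*cos(y)/5


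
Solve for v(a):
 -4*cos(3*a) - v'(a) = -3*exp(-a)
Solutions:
 v(a) = C1 - 4*sin(3*a)/3 - 3*exp(-a)


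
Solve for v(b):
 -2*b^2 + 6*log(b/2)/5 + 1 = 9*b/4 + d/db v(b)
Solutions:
 v(b) = C1 - 2*b^3/3 - 9*b^2/8 + 6*b*log(b)/5 - 6*b*log(2)/5 - b/5


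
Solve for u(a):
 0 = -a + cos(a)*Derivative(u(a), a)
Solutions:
 u(a) = C1 + Integral(a/cos(a), a)


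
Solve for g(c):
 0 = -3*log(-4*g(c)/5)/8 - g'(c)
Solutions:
 8*Integral(1/(log(-_y) - log(5) + 2*log(2)), (_y, g(c)))/3 = C1 - c


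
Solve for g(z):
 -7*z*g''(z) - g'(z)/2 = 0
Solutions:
 g(z) = C1 + C2*z^(13/14)


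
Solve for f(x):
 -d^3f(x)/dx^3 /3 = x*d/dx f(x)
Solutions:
 f(x) = C1 + Integral(C2*airyai(-3^(1/3)*x) + C3*airybi(-3^(1/3)*x), x)


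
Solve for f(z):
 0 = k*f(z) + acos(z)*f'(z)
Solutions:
 f(z) = C1*exp(-k*Integral(1/acos(z), z))


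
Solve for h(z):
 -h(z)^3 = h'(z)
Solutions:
 h(z) = -sqrt(2)*sqrt(-1/(C1 - z))/2
 h(z) = sqrt(2)*sqrt(-1/(C1 - z))/2


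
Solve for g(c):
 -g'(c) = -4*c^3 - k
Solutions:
 g(c) = C1 + c^4 + c*k


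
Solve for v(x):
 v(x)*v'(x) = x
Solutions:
 v(x) = -sqrt(C1 + x^2)
 v(x) = sqrt(C1 + x^2)


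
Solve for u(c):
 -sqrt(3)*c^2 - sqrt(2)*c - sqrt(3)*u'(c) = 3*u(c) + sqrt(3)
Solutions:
 u(c) = C1*exp(-sqrt(3)*c) - sqrt(3)*c^2/3 - sqrt(2)*c/3 + 2*c/3 - 5*sqrt(3)/9 + sqrt(6)/9


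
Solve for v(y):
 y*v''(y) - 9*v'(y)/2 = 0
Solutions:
 v(y) = C1 + C2*y^(11/2)


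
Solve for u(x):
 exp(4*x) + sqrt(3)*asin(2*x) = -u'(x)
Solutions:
 u(x) = C1 - sqrt(3)*(x*asin(2*x) + sqrt(1 - 4*x^2)/2) - exp(4*x)/4


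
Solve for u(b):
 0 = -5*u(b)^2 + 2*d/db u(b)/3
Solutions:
 u(b) = -2/(C1 + 15*b)


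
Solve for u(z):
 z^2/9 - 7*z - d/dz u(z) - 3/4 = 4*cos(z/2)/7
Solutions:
 u(z) = C1 + z^3/27 - 7*z^2/2 - 3*z/4 - 8*sin(z/2)/7


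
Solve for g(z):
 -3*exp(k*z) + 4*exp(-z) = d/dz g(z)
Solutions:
 g(z) = C1 - 4*exp(-z) - 3*exp(k*z)/k


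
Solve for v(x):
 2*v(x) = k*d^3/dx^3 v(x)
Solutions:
 v(x) = C1*exp(2^(1/3)*x*(1/k)^(1/3)) + C2*exp(2^(1/3)*x*(-1 + sqrt(3)*I)*(1/k)^(1/3)/2) + C3*exp(-2^(1/3)*x*(1 + sqrt(3)*I)*(1/k)^(1/3)/2)


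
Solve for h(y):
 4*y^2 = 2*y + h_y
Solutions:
 h(y) = C1 + 4*y^3/3 - y^2


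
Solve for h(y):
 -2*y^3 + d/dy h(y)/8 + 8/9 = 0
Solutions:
 h(y) = C1 + 4*y^4 - 64*y/9


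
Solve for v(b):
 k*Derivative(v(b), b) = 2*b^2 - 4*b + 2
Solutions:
 v(b) = C1 + 2*b^3/(3*k) - 2*b^2/k + 2*b/k


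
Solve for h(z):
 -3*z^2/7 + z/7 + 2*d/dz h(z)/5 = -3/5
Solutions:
 h(z) = C1 + 5*z^3/14 - 5*z^2/28 - 3*z/2


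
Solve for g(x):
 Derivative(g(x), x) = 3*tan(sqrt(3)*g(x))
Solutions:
 g(x) = sqrt(3)*(pi - asin(C1*exp(3*sqrt(3)*x)))/3
 g(x) = sqrt(3)*asin(C1*exp(3*sqrt(3)*x))/3


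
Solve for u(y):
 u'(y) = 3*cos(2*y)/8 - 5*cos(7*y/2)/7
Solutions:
 u(y) = C1 + 3*sin(2*y)/16 - 10*sin(7*y/2)/49


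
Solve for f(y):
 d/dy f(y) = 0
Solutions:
 f(y) = C1


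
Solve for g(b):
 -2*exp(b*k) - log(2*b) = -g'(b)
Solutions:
 g(b) = C1 + b*log(b) + b*(-1 + log(2)) + Piecewise((2*exp(b*k)/k, Ne(k, 0)), (2*b, True))


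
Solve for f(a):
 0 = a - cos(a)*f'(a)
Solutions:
 f(a) = C1 + Integral(a/cos(a), a)


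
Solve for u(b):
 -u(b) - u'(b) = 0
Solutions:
 u(b) = C1*exp(-b)


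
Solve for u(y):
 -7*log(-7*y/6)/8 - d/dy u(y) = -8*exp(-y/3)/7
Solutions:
 u(y) = C1 - 7*y*log(-y)/8 + 7*y*(-log(7) + 1 + log(6))/8 - 24*exp(-y/3)/7


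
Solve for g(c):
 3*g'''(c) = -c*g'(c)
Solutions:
 g(c) = C1 + Integral(C2*airyai(-3^(2/3)*c/3) + C3*airybi(-3^(2/3)*c/3), c)


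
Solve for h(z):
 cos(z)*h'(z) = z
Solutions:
 h(z) = C1 + Integral(z/cos(z), z)


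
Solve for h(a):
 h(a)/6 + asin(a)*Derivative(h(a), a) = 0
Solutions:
 h(a) = C1*exp(-Integral(1/asin(a), a)/6)


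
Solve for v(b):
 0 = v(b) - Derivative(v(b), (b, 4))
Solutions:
 v(b) = C1*exp(-b) + C2*exp(b) + C3*sin(b) + C4*cos(b)


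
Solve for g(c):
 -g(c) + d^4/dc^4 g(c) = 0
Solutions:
 g(c) = C1*exp(-c) + C2*exp(c) + C3*sin(c) + C4*cos(c)


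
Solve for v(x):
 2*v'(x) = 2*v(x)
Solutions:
 v(x) = C1*exp(x)


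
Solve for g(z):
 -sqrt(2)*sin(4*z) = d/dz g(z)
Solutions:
 g(z) = C1 + sqrt(2)*cos(4*z)/4


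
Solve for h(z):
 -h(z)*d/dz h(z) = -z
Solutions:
 h(z) = -sqrt(C1 + z^2)
 h(z) = sqrt(C1 + z^2)


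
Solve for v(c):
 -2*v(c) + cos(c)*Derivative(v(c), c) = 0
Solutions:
 v(c) = C1*(sin(c) + 1)/(sin(c) - 1)


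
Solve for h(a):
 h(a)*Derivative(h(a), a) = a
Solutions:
 h(a) = -sqrt(C1 + a^2)
 h(a) = sqrt(C1 + a^2)


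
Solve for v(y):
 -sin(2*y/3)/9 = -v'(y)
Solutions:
 v(y) = C1 - cos(2*y/3)/6


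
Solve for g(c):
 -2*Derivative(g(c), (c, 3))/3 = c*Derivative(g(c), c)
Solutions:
 g(c) = C1 + Integral(C2*airyai(-2^(2/3)*3^(1/3)*c/2) + C3*airybi(-2^(2/3)*3^(1/3)*c/2), c)


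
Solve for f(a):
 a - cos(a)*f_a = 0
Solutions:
 f(a) = C1 + Integral(a/cos(a), a)


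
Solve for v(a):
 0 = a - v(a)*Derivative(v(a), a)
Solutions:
 v(a) = -sqrt(C1 + a^2)
 v(a) = sqrt(C1 + a^2)


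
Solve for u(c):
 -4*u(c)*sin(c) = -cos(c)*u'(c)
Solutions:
 u(c) = C1/cos(c)^4


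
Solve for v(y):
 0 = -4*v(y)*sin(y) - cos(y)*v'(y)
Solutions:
 v(y) = C1*cos(y)^4


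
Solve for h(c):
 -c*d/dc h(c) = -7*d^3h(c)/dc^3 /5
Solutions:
 h(c) = C1 + Integral(C2*airyai(5^(1/3)*7^(2/3)*c/7) + C3*airybi(5^(1/3)*7^(2/3)*c/7), c)


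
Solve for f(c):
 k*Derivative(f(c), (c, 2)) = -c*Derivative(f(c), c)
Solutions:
 f(c) = C1 + C2*sqrt(k)*erf(sqrt(2)*c*sqrt(1/k)/2)


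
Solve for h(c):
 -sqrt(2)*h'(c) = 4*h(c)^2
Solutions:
 h(c) = 1/(C1 + 2*sqrt(2)*c)


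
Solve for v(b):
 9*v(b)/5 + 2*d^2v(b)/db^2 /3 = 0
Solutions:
 v(b) = C1*sin(3*sqrt(30)*b/10) + C2*cos(3*sqrt(30)*b/10)


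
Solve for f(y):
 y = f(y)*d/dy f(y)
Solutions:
 f(y) = -sqrt(C1 + y^2)
 f(y) = sqrt(C1 + y^2)


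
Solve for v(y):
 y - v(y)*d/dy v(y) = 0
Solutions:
 v(y) = -sqrt(C1 + y^2)
 v(y) = sqrt(C1 + y^2)


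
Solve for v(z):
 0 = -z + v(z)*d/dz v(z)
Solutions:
 v(z) = -sqrt(C1 + z^2)
 v(z) = sqrt(C1 + z^2)


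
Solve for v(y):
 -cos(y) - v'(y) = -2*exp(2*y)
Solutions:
 v(y) = C1 + exp(2*y) - sin(y)


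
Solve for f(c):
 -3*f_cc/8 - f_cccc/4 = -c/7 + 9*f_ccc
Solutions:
 f(c) = C1 + C2*c + C3*exp(c*(-18 + sqrt(1290)/2)) + C4*exp(-c*(sqrt(1290)/2 + 18)) + 4*c^3/63 - 32*c^2/7


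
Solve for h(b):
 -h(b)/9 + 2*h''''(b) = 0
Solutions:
 h(b) = C1*exp(-2^(3/4)*sqrt(3)*b/6) + C2*exp(2^(3/4)*sqrt(3)*b/6) + C3*sin(2^(3/4)*sqrt(3)*b/6) + C4*cos(2^(3/4)*sqrt(3)*b/6)


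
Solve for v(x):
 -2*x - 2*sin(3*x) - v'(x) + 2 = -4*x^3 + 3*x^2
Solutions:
 v(x) = C1 + x^4 - x^3 - x^2 + 2*x + 2*cos(3*x)/3


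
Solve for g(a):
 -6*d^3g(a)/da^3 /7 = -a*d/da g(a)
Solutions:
 g(a) = C1 + Integral(C2*airyai(6^(2/3)*7^(1/3)*a/6) + C3*airybi(6^(2/3)*7^(1/3)*a/6), a)


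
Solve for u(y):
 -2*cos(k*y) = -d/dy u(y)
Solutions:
 u(y) = C1 + 2*sin(k*y)/k


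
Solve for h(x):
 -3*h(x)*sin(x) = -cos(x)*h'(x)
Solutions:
 h(x) = C1/cos(x)^3


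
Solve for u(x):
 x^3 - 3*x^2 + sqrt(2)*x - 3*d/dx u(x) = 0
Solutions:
 u(x) = C1 + x^4/12 - x^3/3 + sqrt(2)*x^2/6


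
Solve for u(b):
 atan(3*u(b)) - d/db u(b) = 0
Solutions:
 Integral(1/atan(3*_y), (_y, u(b))) = C1 + b


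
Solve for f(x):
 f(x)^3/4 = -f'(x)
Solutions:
 f(x) = -sqrt(2)*sqrt(-1/(C1 - x))
 f(x) = sqrt(2)*sqrt(-1/(C1 - x))


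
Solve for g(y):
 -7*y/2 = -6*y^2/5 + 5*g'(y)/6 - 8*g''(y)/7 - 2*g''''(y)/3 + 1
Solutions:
 g(y) = C1 + C2*exp(7^(1/3)*y*(-(245 + sqrt(88697))^(1/3) + 16*7^(1/3)/(245 + sqrt(88697))^(1/3))/28)*sin(sqrt(3)*7^(1/3)*y*(16*7^(1/3)/(245 + sqrt(88697))^(1/3) + (245 + sqrt(88697))^(1/3))/28) + C3*exp(7^(1/3)*y*(-(245 + sqrt(88697))^(1/3) + 16*7^(1/3)/(245 + sqrt(88697))^(1/3))/28)*cos(sqrt(3)*7^(1/3)*y*(16*7^(1/3)/(245 + sqrt(88697))^(1/3) + (245 + sqrt(88697))^(1/3))/28) + C4*exp(-7^(1/3)*y*(-(245 + sqrt(88697))^(1/3) + 16*7^(1/3)/(245 + sqrt(88697))^(1/3))/14) + 12*y^3/25 - 219*y^2/1750 - 47262*y/30625


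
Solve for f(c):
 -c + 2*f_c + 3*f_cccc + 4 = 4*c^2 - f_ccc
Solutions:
 f(c) = C1 + C4*exp(-c) + 2*c^3/3 + c^2/4 - 4*c + (C2*sin(sqrt(5)*c/3) + C3*cos(sqrt(5)*c/3))*exp(c/3)


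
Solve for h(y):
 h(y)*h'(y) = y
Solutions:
 h(y) = -sqrt(C1 + y^2)
 h(y) = sqrt(C1 + y^2)


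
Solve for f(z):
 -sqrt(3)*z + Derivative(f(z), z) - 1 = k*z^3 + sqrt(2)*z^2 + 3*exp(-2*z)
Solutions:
 f(z) = C1 + k*z^4/4 + sqrt(2)*z^3/3 + sqrt(3)*z^2/2 + z - 3*exp(-2*z)/2


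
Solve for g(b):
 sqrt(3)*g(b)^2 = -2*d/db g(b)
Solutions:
 g(b) = 2/(C1 + sqrt(3)*b)


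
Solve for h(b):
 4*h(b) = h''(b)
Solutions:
 h(b) = C1*exp(-2*b) + C2*exp(2*b)


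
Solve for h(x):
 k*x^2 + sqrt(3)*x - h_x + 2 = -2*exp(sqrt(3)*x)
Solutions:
 h(x) = C1 + k*x^3/3 + sqrt(3)*x^2/2 + 2*x + 2*sqrt(3)*exp(sqrt(3)*x)/3


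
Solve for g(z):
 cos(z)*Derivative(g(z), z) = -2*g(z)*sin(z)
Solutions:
 g(z) = C1*cos(z)^2


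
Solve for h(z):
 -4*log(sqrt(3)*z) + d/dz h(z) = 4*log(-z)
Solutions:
 h(z) = C1 + 8*z*log(z) + 2*z*(-4 + log(3) + 2*I*pi)


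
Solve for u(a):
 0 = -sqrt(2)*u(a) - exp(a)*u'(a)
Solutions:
 u(a) = C1*exp(sqrt(2)*exp(-a))


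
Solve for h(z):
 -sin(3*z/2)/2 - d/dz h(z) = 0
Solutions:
 h(z) = C1 + cos(3*z/2)/3


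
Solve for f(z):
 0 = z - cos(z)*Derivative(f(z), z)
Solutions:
 f(z) = C1 + Integral(z/cos(z), z)


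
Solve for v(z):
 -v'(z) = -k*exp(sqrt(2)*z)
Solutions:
 v(z) = C1 + sqrt(2)*k*exp(sqrt(2)*z)/2


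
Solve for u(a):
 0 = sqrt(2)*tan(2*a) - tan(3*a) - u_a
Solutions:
 u(a) = C1 - sqrt(2)*log(cos(2*a))/2 + log(cos(3*a))/3


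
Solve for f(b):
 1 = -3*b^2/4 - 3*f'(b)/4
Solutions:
 f(b) = C1 - b^3/3 - 4*b/3


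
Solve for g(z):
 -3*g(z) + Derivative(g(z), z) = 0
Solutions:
 g(z) = C1*exp(3*z)


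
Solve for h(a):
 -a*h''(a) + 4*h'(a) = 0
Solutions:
 h(a) = C1 + C2*a^5


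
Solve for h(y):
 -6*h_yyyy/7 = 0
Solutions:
 h(y) = C1 + C2*y + C3*y^2 + C4*y^3


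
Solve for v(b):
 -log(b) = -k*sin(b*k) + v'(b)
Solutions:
 v(b) = C1 - b*log(b) + b + k*Piecewise((-cos(b*k)/k, Ne(k, 0)), (0, True))


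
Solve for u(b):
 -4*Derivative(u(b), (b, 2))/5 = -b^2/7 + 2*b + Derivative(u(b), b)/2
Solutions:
 u(b) = C1 + C2*exp(-5*b/8) + 2*b^3/21 - 86*b^2/35 + 1376*b/175


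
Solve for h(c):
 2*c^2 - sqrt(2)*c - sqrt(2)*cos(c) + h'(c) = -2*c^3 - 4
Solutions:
 h(c) = C1 - c^4/2 - 2*c^3/3 + sqrt(2)*c^2/2 - 4*c + sqrt(2)*sin(c)


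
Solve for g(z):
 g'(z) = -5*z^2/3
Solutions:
 g(z) = C1 - 5*z^3/9


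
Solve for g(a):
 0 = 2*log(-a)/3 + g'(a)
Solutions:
 g(a) = C1 - 2*a*log(-a)/3 + 2*a/3


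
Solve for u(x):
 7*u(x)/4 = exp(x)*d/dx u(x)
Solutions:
 u(x) = C1*exp(-7*exp(-x)/4)


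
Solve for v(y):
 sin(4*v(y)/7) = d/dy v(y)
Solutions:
 -y + 7*log(cos(4*v(y)/7) - 1)/8 - 7*log(cos(4*v(y)/7) + 1)/8 = C1


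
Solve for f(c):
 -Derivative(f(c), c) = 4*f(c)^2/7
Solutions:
 f(c) = 7/(C1 + 4*c)


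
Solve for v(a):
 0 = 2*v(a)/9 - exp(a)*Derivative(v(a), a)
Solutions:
 v(a) = C1*exp(-2*exp(-a)/9)


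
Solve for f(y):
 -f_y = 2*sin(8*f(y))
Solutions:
 f(y) = -acos((-C1 - exp(32*y))/(C1 - exp(32*y)))/8 + pi/4
 f(y) = acos((-C1 - exp(32*y))/(C1 - exp(32*y)))/8


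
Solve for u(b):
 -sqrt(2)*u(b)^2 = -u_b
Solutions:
 u(b) = -1/(C1 + sqrt(2)*b)


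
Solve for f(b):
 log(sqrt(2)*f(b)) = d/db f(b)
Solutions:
 -2*Integral(1/(2*log(_y) + log(2)), (_y, f(b))) = C1 - b


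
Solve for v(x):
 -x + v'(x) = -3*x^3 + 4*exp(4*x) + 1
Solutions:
 v(x) = C1 - 3*x^4/4 + x^2/2 + x + exp(4*x)


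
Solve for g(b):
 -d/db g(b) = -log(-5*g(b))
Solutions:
 -Integral(1/(log(-_y) + log(5)), (_y, g(b))) = C1 - b


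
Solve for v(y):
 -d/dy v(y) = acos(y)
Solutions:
 v(y) = C1 - y*acos(y) + sqrt(1 - y^2)


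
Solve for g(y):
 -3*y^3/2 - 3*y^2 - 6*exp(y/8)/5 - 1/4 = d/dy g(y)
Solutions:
 g(y) = C1 - 3*y^4/8 - y^3 - y/4 - 48*exp(y/8)/5


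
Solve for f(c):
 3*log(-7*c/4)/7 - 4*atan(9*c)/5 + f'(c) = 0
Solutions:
 f(c) = C1 - 3*c*log(-c)/7 + 4*c*atan(9*c)/5 - 3*c*log(7)/7 + 3*c/7 + 6*c*log(2)/7 - 2*log(81*c^2 + 1)/45


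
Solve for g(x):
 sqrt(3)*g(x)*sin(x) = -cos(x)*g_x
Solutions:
 g(x) = C1*cos(x)^(sqrt(3))


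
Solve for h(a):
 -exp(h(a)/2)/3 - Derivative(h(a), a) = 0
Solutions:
 h(a) = 2*log(1/(C1 + a)) + 2*log(6)


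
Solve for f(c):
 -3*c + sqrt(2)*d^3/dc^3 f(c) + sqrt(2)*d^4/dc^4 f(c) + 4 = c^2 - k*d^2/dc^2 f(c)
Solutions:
 f(c) = C1 + C2*c + C3*exp(c*(sqrt(-2*sqrt(2)*k + 1) - 1)/2) + C4*exp(-c*(sqrt(-2*sqrt(2)*k + 1) + 1)/2) + c^4/(12*k) + c^3*(3 - 2*sqrt(2)/k)/(6*k) + c^2*(-2 - 5*sqrt(2)/(2*k) + 2/k^2)/k


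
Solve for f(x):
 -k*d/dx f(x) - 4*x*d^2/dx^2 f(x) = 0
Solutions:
 f(x) = C1 + x^(1 - re(k)/4)*(C2*sin(log(x)*Abs(im(k))/4) + C3*cos(log(x)*im(k)/4))


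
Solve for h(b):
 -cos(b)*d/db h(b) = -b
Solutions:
 h(b) = C1 + Integral(b/cos(b), b)


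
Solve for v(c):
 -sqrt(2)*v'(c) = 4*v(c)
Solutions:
 v(c) = C1*exp(-2*sqrt(2)*c)


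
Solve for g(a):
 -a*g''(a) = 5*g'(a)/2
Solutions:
 g(a) = C1 + C2/a^(3/2)


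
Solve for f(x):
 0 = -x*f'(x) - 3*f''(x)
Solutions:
 f(x) = C1 + C2*erf(sqrt(6)*x/6)


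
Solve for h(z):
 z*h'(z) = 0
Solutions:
 h(z) = C1


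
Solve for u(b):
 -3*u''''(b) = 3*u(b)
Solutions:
 u(b) = (C1*sin(sqrt(2)*b/2) + C2*cos(sqrt(2)*b/2))*exp(-sqrt(2)*b/2) + (C3*sin(sqrt(2)*b/2) + C4*cos(sqrt(2)*b/2))*exp(sqrt(2)*b/2)


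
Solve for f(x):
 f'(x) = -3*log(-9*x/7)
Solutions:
 f(x) = C1 - 3*x*log(-x) + 3*x*(-2*log(3) + 1 + log(7))


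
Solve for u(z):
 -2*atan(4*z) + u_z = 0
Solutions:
 u(z) = C1 + 2*z*atan(4*z) - log(16*z^2 + 1)/4


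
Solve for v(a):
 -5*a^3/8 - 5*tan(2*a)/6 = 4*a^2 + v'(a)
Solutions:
 v(a) = C1 - 5*a^4/32 - 4*a^3/3 + 5*log(cos(2*a))/12


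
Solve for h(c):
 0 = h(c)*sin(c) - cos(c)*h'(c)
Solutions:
 h(c) = C1/cos(c)


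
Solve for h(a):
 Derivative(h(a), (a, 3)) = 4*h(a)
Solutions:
 h(a) = C3*exp(2^(2/3)*a) + (C1*sin(2^(2/3)*sqrt(3)*a/2) + C2*cos(2^(2/3)*sqrt(3)*a/2))*exp(-2^(2/3)*a/2)


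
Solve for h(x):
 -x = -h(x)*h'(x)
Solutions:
 h(x) = -sqrt(C1 + x^2)
 h(x) = sqrt(C1 + x^2)


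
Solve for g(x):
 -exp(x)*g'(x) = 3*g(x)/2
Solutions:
 g(x) = C1*exp(3*exp(-x)/2)


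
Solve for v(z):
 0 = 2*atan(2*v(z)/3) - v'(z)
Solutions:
 Integral(1/atan(2*_y/3), (_y, v(z))) = C1 + 2*z


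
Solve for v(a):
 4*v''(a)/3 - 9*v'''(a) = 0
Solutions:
 v(a) = C1 + C2*a + C3*exp(4*a/27)


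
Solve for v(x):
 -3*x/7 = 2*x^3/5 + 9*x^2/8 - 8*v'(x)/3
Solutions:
 v(x) = C1 + 3*x^4/80 + 9*x^3/64 + 9*x^2/112


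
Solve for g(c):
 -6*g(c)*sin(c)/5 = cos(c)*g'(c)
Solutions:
 g(c) = C1*cos(c)^(6/5)


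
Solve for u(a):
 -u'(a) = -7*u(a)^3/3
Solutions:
 u(a) = -sqrt(6)*sqrt(-1/(C1 + 7*a))/2
 u(a) = sqrt(6)*sqrt(-1/(C1 + 7*a))/2


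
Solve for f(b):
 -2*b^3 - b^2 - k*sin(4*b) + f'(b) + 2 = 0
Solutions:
 f(b) = C1 + b^4/2 + b^3/3 - 2*b - k*cos(4*b)/4


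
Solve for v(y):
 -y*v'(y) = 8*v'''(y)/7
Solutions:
 v(y) = C1 + Integral(C2*airyai(-7^(1/3)*y/2) + C3*airybi(-7^(1/3)*y/2), y)


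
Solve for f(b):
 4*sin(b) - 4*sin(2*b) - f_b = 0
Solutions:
 f(b) = C1 - 4*cos(b) + 2*cos(2*b)


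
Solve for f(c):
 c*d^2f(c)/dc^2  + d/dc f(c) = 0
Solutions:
 f(c) = C1 + C2*log(c)


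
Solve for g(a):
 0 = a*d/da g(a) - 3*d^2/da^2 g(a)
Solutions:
 g(a) = C1 + C2*erfi(sqrt(6)*a/6)


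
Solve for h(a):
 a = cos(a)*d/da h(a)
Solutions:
 h(a) = C1 + Integral(a/cos(a), a)


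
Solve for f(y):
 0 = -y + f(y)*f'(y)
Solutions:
 f(y) = -sqrt(C1 + y^2)
 f(y) = sqrt(C1 + y^2)


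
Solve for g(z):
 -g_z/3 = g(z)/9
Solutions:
 g(z) = C1*exp(-z/3)


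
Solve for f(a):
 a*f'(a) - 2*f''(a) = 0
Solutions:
 f(a) = C1 + C2*erfi(a/2)


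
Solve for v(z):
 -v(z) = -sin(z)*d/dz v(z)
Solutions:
 v(z) = C1*sqrt(cos(z) - 1)/sqrt(cos(z) + 1)


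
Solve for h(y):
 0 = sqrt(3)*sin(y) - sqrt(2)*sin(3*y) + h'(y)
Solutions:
 h(y) = C1 + sqrt(3)*cos(y) - sqrt(2)*cos(3*y)/3


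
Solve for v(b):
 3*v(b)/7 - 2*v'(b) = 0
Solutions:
 v(b) = C1*exp(3*b/14)


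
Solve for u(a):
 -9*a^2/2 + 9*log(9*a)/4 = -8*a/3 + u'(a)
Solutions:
 u(a) = C1 - 3*a^3/2 + 4*a^2/3 + 9*a*log(a)/4 - 9*a/4 + 9*a*log(3)/2


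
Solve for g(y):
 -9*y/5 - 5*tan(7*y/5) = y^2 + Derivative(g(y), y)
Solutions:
 g(y) = C1 - y^3/3 - 9*y^2/10 + 25*log(cos(7*y/5))/7


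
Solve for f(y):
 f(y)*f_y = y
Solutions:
 f(y) = -sqrt(C1 + y^2)
 f(y) = sqrt(C1 + y^2)


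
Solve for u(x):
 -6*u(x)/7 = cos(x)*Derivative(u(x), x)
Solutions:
 u(x) = C1*(sin(x) - 1)^(3/7)/(sin(x) + 1)^(3/7)


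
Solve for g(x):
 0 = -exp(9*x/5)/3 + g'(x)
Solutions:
 g(x) = C1 + 5*exp(9*x/5)/27


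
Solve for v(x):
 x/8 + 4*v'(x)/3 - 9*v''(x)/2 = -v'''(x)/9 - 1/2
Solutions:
 v(x) = C1 + C2*exp(x*(81 - sqrt(6369))/4) + C3*exp(x*(sqrt(6369) + 81)/4) - 3*x^2/64 - 177*x/256


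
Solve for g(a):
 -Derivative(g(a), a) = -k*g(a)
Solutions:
 g(a) = C1*exp(a*k)


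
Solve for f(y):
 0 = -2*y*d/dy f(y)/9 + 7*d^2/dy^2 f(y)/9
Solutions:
 f(y) = C1 + C2*erfi(sqrt(7)*y/7)


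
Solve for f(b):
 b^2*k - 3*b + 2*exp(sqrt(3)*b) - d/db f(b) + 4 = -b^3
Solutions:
 f(b) = C1 + b^4/4 + b^3*k/3 - 3*b^2/2 + 4*b + 2*sqrt(3)*exp(sqrt(3)*b)/3


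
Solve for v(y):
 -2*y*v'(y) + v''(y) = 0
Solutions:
 v(y) = C1 + C2*erfi(y)


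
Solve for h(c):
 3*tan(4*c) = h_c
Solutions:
 h(c) = C1 - 3*log(cos(4*c))/4


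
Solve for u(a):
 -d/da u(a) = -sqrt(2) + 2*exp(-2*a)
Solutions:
 u(a) = C1 + sqrt(2)*a + exp(-2*a)


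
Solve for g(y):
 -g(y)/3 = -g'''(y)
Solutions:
 g(y) = C3*exp(3^(2/3)*y/3) + (C1*sin(3^(1/6)*y/2) + C2*cos(3^(1/6)*y/2))*exp(-3^(2/3)*y/6)


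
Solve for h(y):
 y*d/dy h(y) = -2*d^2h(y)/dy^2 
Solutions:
 h(y) = C1 + C2*erf(y/2)


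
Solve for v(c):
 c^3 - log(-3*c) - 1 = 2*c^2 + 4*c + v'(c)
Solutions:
 v(c) = C1 + c^4/4 - 2*c^3/3 - 2*c^2 - c*log(-c) - c*log(3)


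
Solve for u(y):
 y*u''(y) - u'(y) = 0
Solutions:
 u(y) = C1 + C2*y^2


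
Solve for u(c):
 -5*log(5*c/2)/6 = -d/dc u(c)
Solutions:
 u(c) = C1 + 5*c*log(c)/6 - 5*c/6 - 5*c*log(2)/6 + 5*c*log(5)/6


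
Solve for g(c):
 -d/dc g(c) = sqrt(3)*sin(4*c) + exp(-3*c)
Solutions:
 g(c) = C1 + sqrt(3)*cos(4*c)/4 + exp(-3*c)/3


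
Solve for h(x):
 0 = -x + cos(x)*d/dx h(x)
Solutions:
 h(x) = C1 + Integral(x/cos(x), x)


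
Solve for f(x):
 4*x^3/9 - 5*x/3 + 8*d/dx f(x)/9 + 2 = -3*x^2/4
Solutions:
 f(x) = C1 - x^4/8 - 9*x^3/32 + 15*x^2/16 - 9*x/4


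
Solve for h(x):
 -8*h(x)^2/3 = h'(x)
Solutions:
 h(x) = 3/(C1 + 8*x)


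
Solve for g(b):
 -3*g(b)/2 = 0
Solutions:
 g(b) = 0


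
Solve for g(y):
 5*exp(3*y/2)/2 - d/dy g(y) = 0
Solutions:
 g(y) = C1 + 5*exp(3*y/2)/3
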